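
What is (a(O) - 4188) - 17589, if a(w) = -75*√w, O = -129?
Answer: -21777 - 75*I*√129 ≈ -21777.0 - 851.84*I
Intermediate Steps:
(a(O) - 4188) - 17589 = (-75*I*√129 - 4188) - 17589 = (-4188 - 75*I*√129) - 17589 = -21777 - 75*I*√129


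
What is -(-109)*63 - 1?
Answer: 6866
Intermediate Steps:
-(-109)*63 - 1 = -109*(-63) - 1 = 6867 - 1 = 6866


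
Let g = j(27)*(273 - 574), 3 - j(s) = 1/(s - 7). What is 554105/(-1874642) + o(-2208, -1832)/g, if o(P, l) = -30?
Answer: -1245080785/4755966754 ≈ -0.26179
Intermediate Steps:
j(s) = 3 - 1/(-7 + s) (j(s) = 3 - 1/(s - 7) = 3 - 1/(-7 + s))
g = -17759/20 (g = ((-22 + 3*27)/(-7 + 27))*(273 - 574) = ((-22 + 81)/20)*(-301) = ((1/20)*59)*(-301) = (59/20)*(-301) = -17759/20 ≈ -887.95)
554105/(-1874642) + o(-2208, -1832)/g = 554105/(-1874642) - 30/(-17759/20) = 554105*(-1/1874642) - 30*(-20/17759) = -554105/1874642 + 600/17759 = -1245080785/4755966754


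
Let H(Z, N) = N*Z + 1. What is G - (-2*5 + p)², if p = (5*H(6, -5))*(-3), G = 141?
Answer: -180484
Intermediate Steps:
H(Z, N) = 1 + N*Z
p = 435 (p = (5*(1 - 5*6))*(-3) = (5*(1 - 30))*(-3) = (5*(-29))*(-3) = -145*(-3) = 435)
G - (-2*5 + p)² = 141 - (-2*5 + 435)² = 141 - (-10 + 435)² = 141 - 1*425² = 141 - 1*180625 = 141 - 180625 = -180484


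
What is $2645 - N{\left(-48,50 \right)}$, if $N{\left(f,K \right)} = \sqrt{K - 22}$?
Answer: $2645 - 2 \sqrt{7} \approx 2639.7$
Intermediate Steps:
$N{\left(f,K \right)} = \sqrt{-22 + K}$
$2645 - N{\left(-48,50 \right)} = 2645 - \sqrt{-22 + 50} = 2645 - \sqrt{28} = 2645 - 2 \sqrt{7}$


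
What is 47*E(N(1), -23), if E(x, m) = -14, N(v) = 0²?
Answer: -658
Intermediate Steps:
N(v) = 0
47*E(N(1), -23) = 47*(-14) = -658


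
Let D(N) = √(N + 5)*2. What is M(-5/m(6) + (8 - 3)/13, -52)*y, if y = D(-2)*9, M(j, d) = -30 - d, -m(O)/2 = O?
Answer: 396*√3 ≈ 685.89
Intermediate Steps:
D(N) = 2*√(5 + N) (D(N) = √(5 + N)*2 = 2*√(5 + N))
m(O) = -2*O
y = 18*√3 (y = (2*√(5 - 2))*9 = (2*√3)*9 = 18*√3 ≈ 31.177)
M(-5/m(6) + (8 - 3)/13, -52)*y = (-30 - 1*(-52))*(18*√3) = (-30 + 52)*(18*√3) = 22*(18*√3) = 396*√3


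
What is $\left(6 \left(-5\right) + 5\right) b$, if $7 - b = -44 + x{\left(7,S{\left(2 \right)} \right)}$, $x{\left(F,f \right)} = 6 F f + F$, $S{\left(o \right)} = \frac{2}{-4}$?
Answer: $-1625$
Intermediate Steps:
$S{\left(o \right)} = - \frac{1}{2}$ ($S{\left(o \right)} = 2 \left(- \frac{1}{4}\right) = - \frac{1}{2}$)
$x{\left(F,f \right)} = F + 6 F f$ ($x{\left(F,f \right)} = 6 F f + F = F + 6 F f$)
$b = 65$ ($b = 7 - \left(-44 + 7 \left(1 + 6 \left(- \frac{1}{2}\right)\right)\right) = 7 - \left(-44 + 7 \left(1 - 3\right)\right) = 7 - \left(-44 + 7 \left(-2\right)\right) = 7 - \left(-44 - 14\right) = 7 - -58 = 7 + 58 = 65$)
$\left(6 \left(-5\right) + 5\right) b = \left(6 \left(-5\right) + 5\right) 65 = \left(-30 + 5\right) 65 = \left(-25\right) 65 = -1625$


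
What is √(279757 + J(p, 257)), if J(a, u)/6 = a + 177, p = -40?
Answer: √280579 ≈ 529.70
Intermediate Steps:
J(a, u) = 1062 + 6*a (J(a, u) = 6*(a + 177) = 6*(177 + a) = 1062 + 6*a)
√(279757 + J(p, 257)) = √(279757 + (1062 + 6*(-40))) = √(279757 + (1062 - 240)) = √(279757 + 822) = √280579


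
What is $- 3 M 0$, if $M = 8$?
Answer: $0$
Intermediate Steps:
$- 3 M 0 = \left(-3\right) 8 \cdot 0 = \left(-24\right) 0 = 0$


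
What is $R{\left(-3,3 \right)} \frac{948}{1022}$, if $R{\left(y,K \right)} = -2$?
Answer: $- \frac{948}{511} \approx -1.8552$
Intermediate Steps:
$R{\left(-3,3 \right)} \frac{948}{1022} = - 2 \cdot \frac{948}{1022} = - 2 \cdot 948 \cdot \frac{1}{1022} = \left(-2\right) \frac{474}{511} = - \frac{948}{511}$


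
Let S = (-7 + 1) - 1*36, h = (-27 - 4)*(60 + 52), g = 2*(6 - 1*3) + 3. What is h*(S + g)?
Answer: 114576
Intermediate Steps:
g = 9 (g = 2*(6 - 3) + 3 = 2*3 + 3 = 6 + 3 = 9)
h = -3472 (h = -31*112 = -3472)
S = -42 (S = -6 - 36 = -42)
h*(S + g) = -3472*(-42 + 9) = -3472*(-33) = 114576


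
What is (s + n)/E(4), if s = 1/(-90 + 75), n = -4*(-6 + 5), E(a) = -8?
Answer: -59/120 ≈ -0.49167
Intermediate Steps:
n = 4 (n = -4*(-1) = 4)
s = -1/15 (s = 1/(-15) = -1/15 ≈ -0.066667)
(s + n)/E(4) = (-1/15 + 4)/(-8) = (59/15)*(-⅛) = -59/120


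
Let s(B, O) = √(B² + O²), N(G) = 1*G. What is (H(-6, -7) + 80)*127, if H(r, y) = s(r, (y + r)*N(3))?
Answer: 10160 + 381*√173 ≈ 15171.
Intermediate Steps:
N(G) = G
H(r, y) = √(r² + (3*r + 3*y)²) (H(r, y) = √(r² + ((y + r)*3)²) = √(r² + ((r + y)*3)²) = √(r² + (3*r + 3*y)²))
(H(-6, -7) + 80)*127 = (√((-6)² + 9*(-6 - 7)²) + 80)*127 = (√(36 + 9*(-13)²) + 80)*127 = (√(36 + 9*169) + 80)*127 = (√(36 + 1521) + 80)*127 = (√1557 + 80)*127 = (3*√173 + 80)*127 = (80 + 3*√173)*127 = 10160 + 381*√173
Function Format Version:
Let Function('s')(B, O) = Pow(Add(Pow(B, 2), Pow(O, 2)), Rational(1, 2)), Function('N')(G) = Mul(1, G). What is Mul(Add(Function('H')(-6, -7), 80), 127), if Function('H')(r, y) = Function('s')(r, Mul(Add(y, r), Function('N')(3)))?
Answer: Add(10160, Mul(381, Pow(173, Rational(1, 2)))) ≈ 15171.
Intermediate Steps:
Function('N')(G) = G
Function('H')(r, y) = Pow(Add(Pow(r, 2), Pow(Add(Mul(3, r), Mul(3, y)), 2)), Rational(1, 2)) (Function('H')(r, y) = Pow(Add(Pow(r, 2), Pow(Mul(Add(y, r), 3), 2)), Rational(1, 2)) = Pow(Add(Pow(r, 2), Pow(Mul(Add(r, y), 3), 2)), Rational(1, 2)) = Pow(Add(Pow(r, 2), Pow(Add(Mul(3, r), Mul(3, y)), 2)), Rational(1, 2)))
Mul(Add(Function('H')(-6, -7), 80), 127) = Mul(Add(Pow(Add(Pow(-6, 2), Mul(9, Pow(Add(-6, -7), 2))), Rational(1, 2)), 80), 127) = Mul(Add(Pow(Add(36, Mul(9, Pow(-13, 2))), Rational(1, 2)), 80), 127) = Mul(Add(Pow(Add(36, Mul(9, 169)), Rational(1, 2)), 80), 127) = Mul(Add(Pow(Add(36, 1521), Rational(1, 2)), 80), 127) = Mul(Add(Pow(1557, Rational(1, 2)), 80), 127) = Mul(Add(Mul(3, Pow(173, Rational(1, 2))), 80), 127) = Mul(Add(80, Mul(3, Pow(173, Rational(1, 2)))), 127) = Add(10160, Mul(381, Pow(173, Rational(1, 2))))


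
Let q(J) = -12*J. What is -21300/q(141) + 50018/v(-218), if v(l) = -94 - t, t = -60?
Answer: -3496094/2397 ≈ -1458.5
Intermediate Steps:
v(l) = -34 (v(l) = -94 - 1*(-60) = -94 + 60 = -34)
-21300/q(141) + 50018/v(-218) = -21300/((-12*141)) + 50018/(-34) = -21300/(-1692) + 50018*(-1/34) = -21300*(-1/1692) - 25009/17 = 1775/141 - 25009/17 = -3496094/2397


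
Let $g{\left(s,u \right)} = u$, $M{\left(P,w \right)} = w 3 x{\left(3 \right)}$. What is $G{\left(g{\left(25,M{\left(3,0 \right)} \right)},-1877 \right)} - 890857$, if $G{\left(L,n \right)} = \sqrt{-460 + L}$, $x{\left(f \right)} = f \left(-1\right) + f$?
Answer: $-890857 + 2 i \sqrt{115} \approx -8.9086 \cdot 10^{5} + 21.448 i$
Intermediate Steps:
$x{\left(f \right)} = 0$ ($x{\left(f \right)} = - f + f = 0$)
$M{\left(P,w \right)} = 0$ ($M{\left(P,w \right)} = w 3 \cdot 0 = 3 w 0 = 0$)
$G{\left(g{\left(25,M{\left(3,0 \right)} \right)},-1877 \right)} - 890857 = \sqrt{-460 + 0} - 890857 = \sqrt{-460} - 890857 = 2 i \sqrt{115} - 890857 = -890857 + 2 i \sqrt{115}$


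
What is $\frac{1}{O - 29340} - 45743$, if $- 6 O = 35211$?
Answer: $- \frac{3221084833}{70417} \approx -45743.0$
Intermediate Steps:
$O = - \frac{11737}{2}$ ($O = \left(- \frac{1}{6}\right) 35211 = - \frac{11737}{2} \approx -5868.5$)
$\frac{1}{O - 29340} - 45743 = \frac{1}{- \frac{11737}{2} - 29340} - 45743 = \frac{1}{- \frac{70417}{2}} - 45743 = - \frac{2}{70417} - 45743 = - \frac{3221084833}{70417}$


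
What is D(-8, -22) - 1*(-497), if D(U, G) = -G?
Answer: 519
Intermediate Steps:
D(-8, -22) - 1*(-497) = -1*(-22) - 1*(-497) = 22 + 497 = 519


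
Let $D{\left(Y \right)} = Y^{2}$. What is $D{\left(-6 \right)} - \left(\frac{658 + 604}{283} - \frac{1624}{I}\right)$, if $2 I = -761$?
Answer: $\frac{5873502}{215363} \approx 27.273$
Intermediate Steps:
$I = - \frac{761}{2}$ ($I = \frac{1}{2} \left(-761\right) = - \frac{761}{2} \approx -380.5$)
$D{\left(-6 \right)} - \left(\frac{658 + 604}{283} - \frac{1624}{I}\right) = \left(-6\right)^{2} - \left(\frac{658 + 604}{283} - \frac{1624}{- \frac{761}{2}}\right) = 36 - \left(1262 \cdot \frac{1}{283} - - \frac{3248}{761}\right) = 36 - \left(\frac{1262}{283} + \frac{3248}{761}\right) = 36 - \frac{1879566}{215363} = \frac{5873502}{215363}$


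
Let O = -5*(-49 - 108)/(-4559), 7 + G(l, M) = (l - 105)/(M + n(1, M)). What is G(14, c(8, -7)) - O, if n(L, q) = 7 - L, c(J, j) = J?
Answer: -121523/9118 ≈ -13.328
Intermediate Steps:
G(l, M) = -7 + (-105 + l)/(6 + M) (G(l, M) = -7 + (l - 105)/(M + (7 - 1*1)) = -7 + (-105 + l)/(M + (7 - 1)) = -7 + (-105 + l)/(M + 6) = -7 + (-105 + l)/(6 + M))
O = -785/4559 (O = -5*(-157)*(-1/4559) = 785*(-1/4559) = -785/4559 ≈ -0.17219)
G(14, c(8, -7)) - O = (-147 + 14 - 7*8)/(6 + 8) - 1*(-785/4559) = (-147 + 14 - 56)/14 + 785/4559 = (1/14)*(-189) + 785/4559 = -27/2 + 785/4559 = -121523/9118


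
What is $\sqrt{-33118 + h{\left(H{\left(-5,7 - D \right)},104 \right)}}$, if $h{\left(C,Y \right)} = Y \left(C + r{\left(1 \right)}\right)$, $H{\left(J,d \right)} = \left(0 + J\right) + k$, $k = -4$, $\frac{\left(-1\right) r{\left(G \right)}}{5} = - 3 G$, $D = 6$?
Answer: $i \sqrt{32494} \approx 180.26 i$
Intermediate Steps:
$r{\left(G \right)} = 15 G$ ($r{\left(G \right)} = - 5 \left(- 3 G\right) = 15 G$)
$H{\left(J,d \right)} = -4 + J$ ($H{\left(J,d \right)} = \left(0 + J\right) - 4 = J - 4 = -4 + J$)
$h{\left(C,Y \right)} = Y \left(15 + C\right)$ ($h{\left(C,Y \right)} = Y \left(C + 15 \cdot 1\right) = Y \left(C + 15\right) = Y \left(15 + C\right)$)
$\sqrt{-33118 + h{\left(H{\left(-5,7 - D \right)},104 \right)}} = \sqrt{-33118 + 104 \left(15 - 9\right)} = \sqrt{-33118 + 104 \cdot 6} = \sqrt{-33118 + 624} = \sqrt{-32494} = i \sqrt{32494}$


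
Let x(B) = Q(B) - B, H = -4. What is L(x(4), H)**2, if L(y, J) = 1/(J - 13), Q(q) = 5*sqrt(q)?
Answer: 1/289 ≈ 0.0034602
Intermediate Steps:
x(B) = -B + 5*sqrt(B) (x(B) = 5*sqrt(B) - B = -B + 5*sqrt(B))
L(y, J) = 1/(-13 + J)
L(x(4), H)**2 = (1/(-13 - 4))**2 = (1/(-17))**2 = (-1/17)**2 = 1/289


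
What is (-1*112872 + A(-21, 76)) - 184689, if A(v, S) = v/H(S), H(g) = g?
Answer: -22614657/76 ≈ -2.9756e+5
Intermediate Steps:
A(v, S) = v/S
(-1*112872 + A(-21, 76)) - 184689 = (-1*112872 - 21/76) - 184689 = (-112872 - 21*1/76) - 184689 = (-112872 - 21/76) - 184689 = -8578293/76 - 184689 = -22614657/76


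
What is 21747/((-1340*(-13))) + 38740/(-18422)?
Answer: -137113783/160455620 ≈ -0.85453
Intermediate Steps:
21747/((-1340*(-13))) + 38740/(-18422) = 21747/17420 + 38740*(-1/18422) = 21747*(1/17420) - 19370/9211 = 21747/17420 - 19370/9211 = -137113783/160455620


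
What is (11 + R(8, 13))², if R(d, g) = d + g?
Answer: 1024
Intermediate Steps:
(11 + R(8, 13))² = (11 + (8 + 13))² = (11 + 21)² = 32² = 1024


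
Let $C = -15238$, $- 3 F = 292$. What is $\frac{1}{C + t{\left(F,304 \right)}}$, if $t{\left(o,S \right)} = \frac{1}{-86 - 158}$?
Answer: $- \frac{244}{3718073} \approx -6.5625 \cdot 10^{-5}$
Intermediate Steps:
$F = - \frac{292}{3}$ ($F = \left(- \frac{1}{3}\right) 292 = - \frac{292}{3} \approx -97.333$)
$t{\left(o,S \right)} = - \frac{1}{244}$ ($t{\left(o,S \right)} = \frac{1}{-244} = - \frac{1}{244}$)
$\frac{1}{C + t{\left(F,304 \right)}} = \frac{1}{-15238 - \frac{1}{244}} = \frac{1}{- \frac{3718073}{244}} = - \frac{244}{3718073}$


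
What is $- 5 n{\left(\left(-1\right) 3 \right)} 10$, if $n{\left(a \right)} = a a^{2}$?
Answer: $1350$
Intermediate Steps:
$n{\left(a \right)} = a^{3}$
$- 5 n{\left(\left(-1\right) 3 \right)} 10 = - 5 \left(\left(-1\right) 3\right)^{3} \cdot 10 = - 5 \left(-3\right)^{3} \cdot 10 = \left(-5\right) \left(-27\right) 10 = 135 \cdot 10 = 1350$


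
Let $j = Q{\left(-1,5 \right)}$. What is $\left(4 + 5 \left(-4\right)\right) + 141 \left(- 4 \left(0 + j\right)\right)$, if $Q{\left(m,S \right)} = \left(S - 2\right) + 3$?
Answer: $-3400$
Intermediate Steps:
$Q{\left(m,S \right)} = 1 + S$ ($Q{\left(m,S \right)} = \left(-2 + S\right) + 3 = 1 + S$)
$j = 6$ ($j = 1 + 5 = 6$)
$\left(4 + 5 \left(-4\right)\right) + 141 \left(- 4 \left(0 + j\right)\right) = \left(4 + 5 \left(-4\right)\right) + 141 \left(- 4 \left(0 + 6\right)\right) = \left(4 - 20\right) + 141 \left(\left(-4\right) 6\right) = -16 + 141 \left(-24\right) = -16 - 3384 = -3400$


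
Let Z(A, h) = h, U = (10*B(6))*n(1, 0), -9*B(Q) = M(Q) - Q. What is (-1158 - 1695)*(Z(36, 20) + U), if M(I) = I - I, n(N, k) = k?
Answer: -57060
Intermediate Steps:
M(I) = 0
B(Q) = Q/9 (B(Q) = -(0 - Q)/9 = -(-1)*Q/9 = Q/9)
U = 0 (U = (10*((1/9)*6))*0 = (10*(2/3))*0 = (20/3)*0 = 0)
(-1158 - 1695)*(Z(36, 20) + U) = (-1158 - 1695)*(20 + 0) = -2853*20 = -57060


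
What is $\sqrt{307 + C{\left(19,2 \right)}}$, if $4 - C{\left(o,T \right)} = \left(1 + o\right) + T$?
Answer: $17$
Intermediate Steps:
$C{\left(o,T \right)} = 3 - T - o$ ($C{\left(o,T \right)} = 4 - \left(\left(1 + o\right) + T\right) = 4 - \left(1 + T + o\right) = 3 - T - o$)
$\sqrt{307 + C{\left(19,2 \right)}} = \sqrt{307 - 18} = \sqrt{289} = 17$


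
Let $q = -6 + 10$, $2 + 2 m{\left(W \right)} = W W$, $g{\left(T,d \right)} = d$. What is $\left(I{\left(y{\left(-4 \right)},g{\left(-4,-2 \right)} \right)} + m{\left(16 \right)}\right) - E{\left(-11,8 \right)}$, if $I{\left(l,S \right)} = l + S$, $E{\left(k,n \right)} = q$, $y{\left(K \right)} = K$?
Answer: $117$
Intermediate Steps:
$m{\left(W \right)} = -1 + \frac{W^{2}}{2}$ ($m{\left(W \right)} = -1 + \frac{W W}{2} = -1 + \frac{W^{2}}{2}$)
$q = 4$
$E{\left(k,n \right)} = 4$
$I{\left(l,S \right)} = S + l$
$\left(I{\left(y{\left(-4 \right)},g{\left(-4,-2 \right)} \right)} + m{\left(16 \right)}\right) - E{\left(-11,8 \right)} = \left(\left(-2 - 4\right) - \left(1 - \frac{16^{2}}{2}\right)\right) - 4 = \left(-6 + \left(-1 + \frac{1}{2} \cdot 256\right)\right) - 4 = \left(-6 + \left(-1 + 128\right)\right) - 4 = \left(-6 + 127\right) - 4 = 121 - 4 = 117$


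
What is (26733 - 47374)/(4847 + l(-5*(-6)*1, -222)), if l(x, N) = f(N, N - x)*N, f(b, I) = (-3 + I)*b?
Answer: 20641/12562573 ≈ 0.0016431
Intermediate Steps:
f(b, I) = b*(-3 + I)
l(x, N) = N²*(-3 + N - x) (l(x, N) = (N*(-3 + (N - x)))*N = (N*(-3 + N - x))*N = N²*(-3 + N - x))
(26733 - 47374)/(4847 + l(-5*(-6)*1, -222)) = (26733 - 47374)/(4847 + (-222)²*(-3 - 222 - (-5*(-6)))) = -20641/(4847 + 49284*(-3 - 222 - 30)) = -20641/(4847 + 49284*(-255)) = -20641/(4847 - 12567420) = -20641/(-12562573) = -20641*(-1/12562573) = 20641/12562573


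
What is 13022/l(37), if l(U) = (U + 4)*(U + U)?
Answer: 6511/1517 ≈ 4.2920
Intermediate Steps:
l(U) = 2*U*(4 + U) (l(U) = (4 + U)*(2*U) = 2*U*(4 + U))
13022/l(37) = 13022/((2*37*(4 + 37))) = 13022/((2*37*41)) = 13022/3034 = 13022*(1/3034) = 6511/1517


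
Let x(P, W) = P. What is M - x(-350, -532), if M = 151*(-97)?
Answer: -14297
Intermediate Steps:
M = -14647
M - x(-350, -532) = -14647 - 1*(-350) = -14647 + 350 = -14297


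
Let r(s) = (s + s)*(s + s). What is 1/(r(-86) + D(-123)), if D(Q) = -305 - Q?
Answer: 1/29402 ≈ 3.4011e-5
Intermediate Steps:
r(s) = 4*s² (r(s) = (2*s)*(2*s) = 4*s²)
1/(r(-86) + D(-123)) = 1/(4*(-86)² + (-305 - 1*(-123))) = 1/(4*7396 + (-305 + 123)) = 1/(29584 - 182) = 1/29402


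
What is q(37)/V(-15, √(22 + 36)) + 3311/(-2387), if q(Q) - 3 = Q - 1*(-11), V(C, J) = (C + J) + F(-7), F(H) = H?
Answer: -8850/2201 - 17*√58/142 ≈ -4.9326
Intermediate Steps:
V(C, J) = -7 + C + J (V(C, J) = (C + J) - 7 = -7 + C + J)
q(Q) = 14 + Q (q(Q) = 3 + (Q - 1*(-11)) = 3 + (Q + 11) = 3 + (11 + Q) = 14 + Q)
q(37)/V(-15, √(22 + 36)) + 3311/(-2387) = (14 + 37)/(-7 - 15 + √(22 + 36)) + 3311/(-2387) = 51/(-7 - 15 + √58) + 3311*(-1/2387) = 51/(-22 + √58) - 43/31 = -43/31 + 51/(-22 + √58)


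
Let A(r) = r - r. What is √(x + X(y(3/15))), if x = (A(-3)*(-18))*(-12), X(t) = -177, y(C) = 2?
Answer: I*√177 ≈ 13.304*I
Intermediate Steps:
A(r) = 0
x = 0 (x = (0*(-18))*(-12) = 0*(-12) = 0)
√(x + X(y(3/15))) = √(0 - 177) = √(-177) = I*√177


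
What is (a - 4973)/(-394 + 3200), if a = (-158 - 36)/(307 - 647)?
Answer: -845313/477020 ≈ -1.7721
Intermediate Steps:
a = 97/170 (a = -194/(-340) = -194*(-1/340) = 97/170 ≈ 0.57059)
(a - 4973)/(-394 + 3200) = (97/170 - 4973)/(-394 + 3200) = -845313/170/2806 = -845313/170*1/2806 = -845313/477020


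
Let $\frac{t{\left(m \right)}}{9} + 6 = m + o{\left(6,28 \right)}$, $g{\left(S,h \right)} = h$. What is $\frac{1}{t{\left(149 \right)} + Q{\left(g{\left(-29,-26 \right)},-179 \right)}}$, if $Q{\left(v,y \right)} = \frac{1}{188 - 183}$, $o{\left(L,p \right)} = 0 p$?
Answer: $\frac{5}{6436} \approx 0.00077688$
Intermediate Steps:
$o{\left(L,p \right)} = 0$
$Q{\left(v,y \right)} = \frac{1}{5}$
$t{\left(m \right)} = -54 + 9 m$ ($t{\left(m \right)} = -54 + 9 \left(m + 0\right) = -54 + 9 m$)
$\frac{1}{t{\left(149 \right)} + Q{\left(g{\left(-29,-26 \right)},-179 \right)}} = \frac{1}{\left(-54 + 9 \cdot 149\right) + \frac{1}{5}} = \frac{1}{\left(-54 + 1341\right) + \frac{1}{5}} = \frac{1}{1287 + \frac{1}{5}} = \frac{1}{\frac{6436}{5}} = \frac{5}{6436}$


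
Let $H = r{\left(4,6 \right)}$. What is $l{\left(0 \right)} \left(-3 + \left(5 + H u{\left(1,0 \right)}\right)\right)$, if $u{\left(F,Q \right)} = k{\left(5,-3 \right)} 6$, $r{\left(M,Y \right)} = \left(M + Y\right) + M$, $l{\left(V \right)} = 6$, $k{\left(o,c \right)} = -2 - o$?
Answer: $-3516$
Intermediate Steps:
$r{\left(M,Y \right)} = Y + 2 M$
$u{\left(F,Q \right)} = -42$ ($u{\left(F,Q \right)} = \left(-2 - 5\right) 6 = \left(-7\right) 6 = -42$)
$H = 14$ ($H = 6 + 2 \cdot 4 = 6 + 8 = 14$)
$l{\left(0 \right)} \left(-3 + \left(5 + H u{\left(1,0 \right)}\right)\right) = 6 \left(-3 + \left(5 + 14 \left(-42\right)\right)\right) = 6 \left(-3 + \left(5 - 588\right)\right) = 6 \left(-3 - 583\right) = 6 \left(-586\right) = -3516$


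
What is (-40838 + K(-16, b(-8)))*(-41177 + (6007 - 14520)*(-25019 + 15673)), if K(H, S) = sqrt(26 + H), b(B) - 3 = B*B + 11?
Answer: -3247491706998 + 79521321*sqrt(10) ≈ -3.2472e+12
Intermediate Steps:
b(B) = 14 + B**2 (b(B) = 3 + (B*B + 11) = 3 + (B**2 + 11) = 3 + (11 + B**2) = 14 + B**2)
(-40838 + K(-16, b(-8)))*(-41177 + (6007 - 14520)*(-25019 + 15673)) = (-40838 + sqrt(26 - 16))*(-41177 + (6007 - 14520)*(-25019 + 15673)) = (-40838 + sqrt(10))*(-41177 - 8513*(-9346)) = (-40838 + sqrt(10))*(-41177 + 79562498) = (-40838 + sqrt(10))*79521321 = -3247491706998 + 79521321*sqrt(10)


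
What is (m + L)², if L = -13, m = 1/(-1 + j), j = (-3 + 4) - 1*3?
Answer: 1600/9 ≈ 177.78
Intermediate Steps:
j = -2 (j = 1 - 3 = -2)
m = -⅓ (m = 1/(-1 - 2) = 1/(-3) = -⅓ ≈ -0.33333)
(m + L)² = (-⅓ - 13)² = (-40/3)² = 1600/9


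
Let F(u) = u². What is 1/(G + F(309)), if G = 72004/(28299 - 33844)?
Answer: 5545/529370141 ≈ 1.0475e-5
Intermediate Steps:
G = -72004/5545 (G = 72004/(-5545) = 72004*(-1/5545) = -72004/5545 ≈ -12.985)
1/(G + F(309)) = 1/(-72004/5545 + 309²) = 1/(-72004/5545 + 95481) = 1/(529370141/5545) = 5545/529370141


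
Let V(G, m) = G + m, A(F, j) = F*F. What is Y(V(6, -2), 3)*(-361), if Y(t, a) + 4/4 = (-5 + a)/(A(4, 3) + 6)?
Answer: 4332/11 ≈ 393.82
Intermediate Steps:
A(F, j) = F²
Y(t, a) = -27/22 + a/22 (Y(t, a) = -1 + (-5 + a)/(4² + 6) = -1 + (-5 + a)/(16 + 6) = -1 + (-5 + a)/22 = -1 + (-5 + a)*(1/22) = -1 + (-5/22 + a/22) = -27/22 + a/22)
Y(V(6, -2), 3)*(-361) = (-27/22 + (1/22)*3)*(-361) = (-27/22 + 3/22)*(-361) = -12/11*(-361) = 4332/11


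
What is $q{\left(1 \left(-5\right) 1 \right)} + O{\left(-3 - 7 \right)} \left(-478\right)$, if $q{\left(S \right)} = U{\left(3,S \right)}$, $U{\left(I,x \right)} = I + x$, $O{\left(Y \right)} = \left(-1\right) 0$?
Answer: $-2$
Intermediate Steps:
$O{\left(Y \right)} = 0$
$q{\left(S \right)} = 3 + S$
$q{\left(1 \left(-5\right) 1 \right)} + O{\left(-3 - 7 \right)} \left(-478\right) = \left(3 + 1 \left(-5\right) 1\right) + 0 \left(-478\right) = \left(3 - 5\right) + 0 = -2 + 0 = -2$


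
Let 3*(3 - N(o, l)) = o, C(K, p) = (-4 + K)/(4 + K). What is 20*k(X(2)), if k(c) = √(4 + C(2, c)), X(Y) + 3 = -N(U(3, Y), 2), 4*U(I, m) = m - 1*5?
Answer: 20*√33/3 ≈ 38.297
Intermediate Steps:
U(I, m) = -5/4 + m/4 (U(I, m) = (m - 1*5)/4 = (m - 5)/4 = (-5 + m)/4 = -5/4 + m/4)
C(K, p) = (-4 + K)/(4 + K)
N(o, l) = 3 - o/3
X(Y) = -77/12 + Y/12 (X(Y) = -3 - (3 - (-5/4 + Y/4)/3) = -3 - (3 + (5/12 - Y/12)) = -3 - (41/12 - Y/12) = -3 + (-41/12 + Y/12) = -77/12 + Y/12)
k(c) = √33/3 (k(c) = √(4 + (-4 + 2)/(4 + 2)) = √(4 - 2/6) = √(4 + (⅙)*(-2)) = √(4 - ⅓) = √(11/3) = √33/3)
20*k(X(2)) = 20*(√33/3) = 20*√33/3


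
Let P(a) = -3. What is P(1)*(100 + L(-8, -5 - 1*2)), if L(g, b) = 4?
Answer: -312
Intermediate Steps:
P(1)*(100 + L(-8, -5 - 1*2)) = -3*(100 + 4) = -3*104 = -312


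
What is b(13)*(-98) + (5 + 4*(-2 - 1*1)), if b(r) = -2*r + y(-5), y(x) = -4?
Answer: 2933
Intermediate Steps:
b(r) = -4 - 2*r (b(r) = -2*r - 4 = -4 - 2*r)
b(13)*(-98) + (5 + 4*(-2 - 1*1)) = (-4 - 2*13)*(-98) + (5 + 4*(-2 - 1*1)) = (-4 - 26)*(-98) + (5 + 4*(-2 - 1)) = -30*(-98) + (5 + 4*(-3)) = 2940 + (5 - 12) = 2940 - 7 = 2933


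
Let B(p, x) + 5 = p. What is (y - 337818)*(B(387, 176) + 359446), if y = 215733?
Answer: -43929601380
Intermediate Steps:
B(p, x) = -5 + p
(y - 337818)*(B(387, 176) + 359446) = (215733 - 337818)*((-5 + 387) + 359446) = -122085*(382 + 359446) = -122085*359828 = -43929601380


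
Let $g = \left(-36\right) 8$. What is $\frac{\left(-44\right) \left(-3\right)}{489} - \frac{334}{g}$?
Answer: $\frac{33557}{23472} \approx 1.4297$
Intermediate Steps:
$g = -288$
$\frac{\left(-44\right) \left(-3\right)}{489} - \frac{334}{g} = \frac{\left(-44\right) \left(-3\right)}{489} - \frac{334}{-288} = 132 \cdot \frac{1}{489} - - \frac{167}{144} = \frac{44}{163} + \frac{167}{144} = \frac{33557}{23472}$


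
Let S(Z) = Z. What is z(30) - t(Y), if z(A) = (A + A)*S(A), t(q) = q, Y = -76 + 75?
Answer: 1801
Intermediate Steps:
Y = -1
z(A) = 2*A**2 (z(A) = (A + A)*A = (2*A)*A = 2*A**2)
z(30) - t(Y) = 2*30**2 - 1*(-1) = 2*900 + 1 = 1800 + 1 = 1801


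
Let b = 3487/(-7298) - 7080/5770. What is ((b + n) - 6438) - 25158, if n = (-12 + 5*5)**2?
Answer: -132344578925/4210946 ≈ -31429.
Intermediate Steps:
n = 169 (n = (-12 + 25)**2 = 13**2 = 169)
b = -7178983/4210946 (b = 3487*(-1/7298) - 7080*1/5770 = -3487/7298 - 708/577 = -7178983/4210946 ≈ -1.7048)
((b + n) - 6438) - 25158 = ((-7178983/4210946 + 169) - 6438) - 25158 = (704470891/4210946 - 6438) - 25158 = -26405599457/4210946 - 25158 = -132344578925/4210946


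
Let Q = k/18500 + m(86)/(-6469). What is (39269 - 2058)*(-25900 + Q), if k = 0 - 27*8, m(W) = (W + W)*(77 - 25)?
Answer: -28836554782708286/29919125 ≈ -9.6382e+8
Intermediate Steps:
m(W) = 104*W (m(W) = (2*W)*52 = 104*W)
k = -216 (k = 0 - 216 = -216)
Q = -41715326/29919125 (Q = -216/18500 + (104*86)/(-6469) = -216*1/18500 + 8944*(-1/6469) = -54/4625 - 8944/6469 = -41715326/29919125 ≈ -1.3943)
(39269 - 2058)*(-25900 + Q) = (39269 - 2058)*(-25900 - 41715326/29919125) = 37211*(-774947052826/29919125) = -28836554782708286/29919125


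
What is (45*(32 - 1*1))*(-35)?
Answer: -48825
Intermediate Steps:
(45*(32 - 1*1))*(-35) = (45*(32 - 1))*(-35) = (45*31)*(-35) = 1395*(-35) = -48825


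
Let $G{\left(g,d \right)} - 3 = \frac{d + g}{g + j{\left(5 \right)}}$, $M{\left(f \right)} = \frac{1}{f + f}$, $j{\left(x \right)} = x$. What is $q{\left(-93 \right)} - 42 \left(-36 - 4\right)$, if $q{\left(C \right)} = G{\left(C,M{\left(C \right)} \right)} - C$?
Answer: $\frac{29086867}{16368} \approx 1777.1$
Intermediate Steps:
$M{\left(f \right)} = \frac{1}{2 f}$
$G{\left(g,d \right)} = 3 + \frac{d + g}{5 + g}$ ($G{\left(g,d \right)} = 3 + \frac{d + g}{g + 5} = 3 + \frac{d + g}{5 + g}$)
$q{\left(C \right)} = - C + \frac{15 + \frac{1}{2 C} + 4 C}{5 + C}$ ($q{\left(C \right)} = \frac{15 + \frac{1}{2 C} + 4 C}{5 + C} - C = - C + \frac{15 + \frac{1}{2 C} + 4 C}{5 + C}$)
$q{\left(-93 \right)} - 42 \left(-36 - 4\right) = \frac{\frac{1}{2} - \left(-93\right)^{2} - \left(-93\right)^{3} + 15 \left(-93\right)}{\left(-93\right) \left(5 - 93\right)} - 42 \left(-36 - 4\right) = - \frac{\frac{1}{2} - 8649 - -804357 - 1395}{93 \left(-88\right)} - 42 \left(-40\right) = \left(- \frac{1}{93}\right) \left(- \frac{1}{88}\right) \left(\frac{1}{2} - 8649 + 804357 - 1395\right) - -1680 = \left(- \frac{1}{93}\right) \left(- \frac{1}{88}\right) \frac{1588627}{2} + 1680 = \frac{1588627}{16368} + 1680 = \frac{29086867}{16368}$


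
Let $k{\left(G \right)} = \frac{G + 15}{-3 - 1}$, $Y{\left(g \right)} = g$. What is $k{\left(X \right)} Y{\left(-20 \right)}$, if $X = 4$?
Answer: $95$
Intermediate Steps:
$k{\left(G \right)} = - \frac{15}{4} - \frac{G}{4}$ ($k{\left(G \right)} = \frac{15 + G}{-4} = \left(15 + G\right) \left(- \frac{1}{4}\right) = - \frac{15}{4} - \frac{G}{4}$)
$k{\left(X \right)} Y{\left(-20 \right)} = \left(- \frac{15}{4} - 1\right) \left(-20\right) = \left(- \frac{19}{4}\right) \left(-20\right) = 95$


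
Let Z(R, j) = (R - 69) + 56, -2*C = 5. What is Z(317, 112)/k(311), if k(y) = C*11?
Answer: -608/55 ≈ -11.055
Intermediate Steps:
C = -5/2 (C = -½*5 = -5/2 ≈ -2.5000)
Z(R, j) = -13 + R (Z(R, j) = (-69 + R) + 56 = -13 + R)
k(y) = -55/2 (k(y) = -5/2*11 = -55/2)
Z(317, 112)/k(311) = (-13 + 317)/(-55/2) = 304*(-2/55) = -608/55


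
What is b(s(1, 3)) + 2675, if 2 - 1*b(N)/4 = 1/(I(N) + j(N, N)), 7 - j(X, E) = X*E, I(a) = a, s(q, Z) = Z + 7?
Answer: 222693/83 ≈ 2683.0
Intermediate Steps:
s(q, Z) = 7 + Z
j(X, E) = 7 - E*X (j(X, E) = 7 - X*E = 7 - E*X)
b(N) = 8 - 4/(7 + N - N²) (b(N) = 8 - 4/(N + (7 - N*N)) = 8 - 4/(N + (7 - N²)) = 8 - 4/(7 + N - N²))
b(s(1, 3)) + 2675 = 4*(13 - 2*(7 + 3)² + 2*(7 + 3))/(7 + (7 + 3) - (7 + 3)²) + 2675 = 4*(13 - 2*10² + 2*10)/(7 + 10 - 1*10²) + 2675 = 4*(13 - 2*100 + 20)/(7 + 10 - 1*100) + 2675 = 4*(13 - 200 + 20)/(7 + 10 - 100) + 2675 = 4*(-167)/(-83) + 2675 = 4*(-1/83)*(-167) + 2675 = 668/83 + 2675 = 222693/83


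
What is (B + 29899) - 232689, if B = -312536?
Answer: -515326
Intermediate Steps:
(B + 29899) - 232689 = (-312536 + 29899) - 232689 = -282637 - 232689 = -515326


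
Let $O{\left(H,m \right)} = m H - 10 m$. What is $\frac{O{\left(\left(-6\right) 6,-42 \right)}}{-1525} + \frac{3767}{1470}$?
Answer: $\frac{580927}{448350} \approx 1.2957$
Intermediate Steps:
$O{\left(H,m \right)} = - 10 m + H m$ ($O{\left(H,m \right)} = H m - 10 m = - 10 m + H m$)
$\frac{O{\left(\left(-6\right) 6,-42 \right)}}{-1525} + \frac{3767}{1470} = \frac{\left(-42\right) \left(-10 - 36\right)}{-1525} + \frac{3767}{1470} = - 42 \left(-10 - 36\right) \left(- \frac{1}{1525}\right) + 3767 \cdot \frac{1}{1470} = \left(-42\right) \left(-46\right) \left(- \frac{1}{1525}\right) + \frac{3767}{1470} = 1932 \left(- \frac{1}{1525}\right) + \frac{3767}{1470} = - \frac{1932}{1525} + \frac{3767}{1470} = \frac{580927}{448350}$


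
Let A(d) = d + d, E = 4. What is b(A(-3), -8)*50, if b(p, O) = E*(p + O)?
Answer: -2800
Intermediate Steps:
A(d) = 2*d
b(p, O) = 4*O + 4*p (b(p, O) = 4*(p + O) = 4*(O + p) = 4*O + 4*p)
b(A(-3), -8)*50 = (4*(-8) + 4*(2*(-3)))*50 = (-32 + 4*(-6))*50 = (-32 - 24)*50 = -56*50 = -2800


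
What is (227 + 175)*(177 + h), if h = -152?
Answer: 10050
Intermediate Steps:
(227 + 175)*(177 + h) = (227 + 175)*(177 - 152) = 402*25 = 10050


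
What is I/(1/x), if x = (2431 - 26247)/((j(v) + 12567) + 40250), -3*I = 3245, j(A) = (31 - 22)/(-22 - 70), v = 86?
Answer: 1422005728/2915493 ≈ 487.74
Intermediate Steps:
j(A) = -9/92 (j(A) = 9/(-92) = 9*(-1/92) = -9/92)
I = -3245/3 (I = -1/3*3245 = -3245/3 ≈ -1081.7)
x = -2191072/4859155 (x = (2431 - 26247)/((-9/92 + 12567) + 40250) = -23816/(1156155/92 + 40250) = -23816/4859155/92 = -23816*92/4859155 = -2191072/4859155 ≈ -0.45092)
I/(1/x) = -3245/(3*(1/(-2191072/4859155))) = -3245/(3*(-4859155/2191072)) = -3245/3*(-2191072/4859155) = 1422005728/2915493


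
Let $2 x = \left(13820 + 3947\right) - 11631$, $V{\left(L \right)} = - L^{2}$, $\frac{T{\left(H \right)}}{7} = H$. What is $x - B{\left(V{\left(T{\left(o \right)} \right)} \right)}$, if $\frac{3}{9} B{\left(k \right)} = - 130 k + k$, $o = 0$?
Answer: $3068$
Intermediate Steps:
$T{\left(H \right)} = 7 H$
$B{\left(k \right)} = - 387 k$ ($B{\left(k \right)} = 3 \left(- 130 k + k\right) = 3 \left(- 129 k\right) = - 387 k$)
$x = 3068$ ($x = \frac{\left(13820 + 3947\right) - 11631}{2} = \frac{17767 - 11631}{2} = \frac{1}{2} \cdot 6136 = 3068$)
$x - B{\left(V{\left(T{\left(o \right)} \right)} \right)} = 3068 - - 387 \left(- \left(7 \cdot 0\right)^{2}\right) = 3068 - - 387 \left(- 0^{2}\right) = 3068 - - 387 \left(\left(-1\right) 0\right) = 3068 - \left(-387\right) 0 = 3068 - 0 = 3068 + 0 = 3068$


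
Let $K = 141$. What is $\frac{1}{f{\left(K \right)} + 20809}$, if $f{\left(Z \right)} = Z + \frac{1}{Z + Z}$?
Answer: $\frac{282}{5907901} \approx 4.7733 \cdot 10^{-5}$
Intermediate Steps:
$f{\left(Z \right)} = Z + \frac{1}{2 Z}$
$\frac{1}{f{\left(K \right)} + 20809} = \frac{1}{\left(141 + \frac{1}{2 \cdot 141}\right) + 20809} = \frac{1}{\left(141 + \frac{1}{2} \cdot \frac{1}{141}\right) + 20809} = \frac{1}{\left(141 + \frac{1}{282}\right) + 20809} = \frac{1}{\frac{39763}{282} + 20809} = \frac{1}{\frac{5907901}{282}} = \frac{282}{5907901}$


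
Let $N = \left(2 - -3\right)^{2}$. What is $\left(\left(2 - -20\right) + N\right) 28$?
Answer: $1316$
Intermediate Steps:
$N = 25$ ($N = \left(2 + \left(-1 + 4\right)\right)^{2} = \left(2 + 3\right)^{2} = 5^{2} = 25$)
$\left(\left(2 - -20\right) + N\right) 28 = \left(\left(2 - -20\right) + 25\right) 28 = \left(\left(2 + 20\right) + 25\right) 28 = \left(22 + 25\right) 28 = 47 \cdot 28 = 1316$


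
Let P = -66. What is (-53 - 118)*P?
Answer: 11286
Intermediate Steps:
(-53 - 118)*P = (-53 - 118)*(-66) = -171*(-66) = 11286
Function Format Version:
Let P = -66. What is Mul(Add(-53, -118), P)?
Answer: 11286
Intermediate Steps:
Mul(Add(-53, -118), P) = Mul(Add(-53, -118), -66) = Mul(-171, -66) = 11286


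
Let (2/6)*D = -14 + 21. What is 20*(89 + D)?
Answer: 2200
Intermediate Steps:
D = 21 (D = 3*(-14 + 21) = 3*7 = 21)
20*(89 + D) = 20*(89 + 21) = 20*110 = 2200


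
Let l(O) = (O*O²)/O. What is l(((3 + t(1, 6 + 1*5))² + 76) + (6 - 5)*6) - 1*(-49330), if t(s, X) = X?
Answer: 126614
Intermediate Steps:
l(O) = O² (l(O) = O³/O = O²)
l(((3 + t(1, 6 + 1*5))² + 76) + (6 - 5)*6) - 1*(-49330) = (((3 + (6 + 1*5))² + 76) + (6 - 5)*6)² - 1*(-49330) = (((3 + (6 + 5))² + 76) + 1*6)² + 49330 = (((3 + 11)² + 76) + 6)² + 49330 = ((14² + 76) + 6)² + 49330 = ((196 + 76) + 6)² + 49330 = (272 + 6)² + 49330 = 278² + 49330 = 77284 + 49330 = 126614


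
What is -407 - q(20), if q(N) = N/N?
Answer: -408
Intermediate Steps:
q(N) = 1
-407 - q(20) = -407 - 1*1 = -407 - 1 = -408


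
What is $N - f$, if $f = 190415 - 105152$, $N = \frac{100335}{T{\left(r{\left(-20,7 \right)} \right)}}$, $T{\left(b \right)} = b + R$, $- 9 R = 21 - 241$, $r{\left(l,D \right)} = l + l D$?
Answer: $- \frac{20984775}{244} \approx -86003.0$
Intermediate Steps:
$r{\left(l,D \right)} = l + D l$
$R = \frac{220}{9}$ ($R = - \frac{21 - 241}{9} = \left(- \frac{1}{9}\right) \left(-220\right) = \frac{220}{9} \approx 24.444$)
$T{\left(b \right)} = \frac{220}{9} + b$ ($T{\left(b \right)} = b + \frac{220}{9} = \frac{220}{9} + b$)
$N = - \frac{180603}{244}$ ($N = \frac{100335}{\frac{220}{9} - 20 \left(1 + 7\right)} = \frac{100335}{\frac{220}{9} - 160} = \frac{100335}{- \frac{1220}{9}} = 100335 \left(- \frac{9}{1220}\right) = - \frac{180603}{244} \approx -740.18$)
$f = 85263$ ($f = 190415 - 105152 = 85263$)
$N - f = - \frac{180603}{244} - 85263 = - \frac{20984775}{244}$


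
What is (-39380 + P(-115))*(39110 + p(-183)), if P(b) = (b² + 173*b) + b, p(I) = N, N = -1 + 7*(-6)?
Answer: -1803528055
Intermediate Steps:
N = -43 (N = -1 - 42 = -43)
p(I) = -43
P(b) = b² + 174*b
(-39380 + P(-115))*(39110 + p(-183)) = (-39380 - 115*(174 - 115))*(39110 - 43) = (-39380 - 115*59)*39067 = (-39380 - 6785)*39067 = -46165*39067 = -1803528055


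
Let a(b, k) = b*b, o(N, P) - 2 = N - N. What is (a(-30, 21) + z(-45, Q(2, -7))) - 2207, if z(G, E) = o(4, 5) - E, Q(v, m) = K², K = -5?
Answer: -1330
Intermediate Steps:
o(N, P) = 2 (o(N, P) = 2 + (N - N) = 2 + 0 = 2)
Q(v, m) = 25 (Q(v, m) = (-5)² = 25)
z(G, E) = 2 - E
a(b, k) = b²
(a(-30, 21) + z(-45, Q(2, -7))) - 2207 = ((-30)² + (2 - 1*25)) - 2207 = (900 + (2 - 25)) - 2207 = (900 - 23) - 2207 = 877 - 2207 = -1330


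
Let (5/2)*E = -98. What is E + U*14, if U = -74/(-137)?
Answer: -21672/685 ≈ -31.638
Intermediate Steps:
E = -196/5 (E = (⅖)*(-98) = -196/5 ≈ -39.200)
U = 74/137 (U = -74*(-1/137) = 74/137 ≈ 0.54015)
E + U*14 = -196/5 + (74/137)*14 = -196/5 + 1036/137 = -21672/685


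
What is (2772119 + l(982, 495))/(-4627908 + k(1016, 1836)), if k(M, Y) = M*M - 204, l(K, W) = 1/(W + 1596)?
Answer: -2898250415/3759467448 ≈ -0.77092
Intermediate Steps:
l(K, W) = 1/(1596 + W)
k(M, Y) = -204 + M² (k(M, Y) = M² - 204 = -204 + M²)
(2772119 + l(982, 495))/(-4627908 + k(1016, 1836)) = (2772119 + 1/(1596 + 495))/(-4627908 + (-204 + 1016²)) = (2772119 + 1/2091)/(-4627908 + (-204 + 1032256)) = (2772119 + 1/2091)/(-4627908 + 1032052) = (5796500830/2091)/(-3595856) = (5796500830/2091)*(-1/3595856) = -2898250415/3759467448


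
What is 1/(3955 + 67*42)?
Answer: 1/6769 ≈ 0.00014773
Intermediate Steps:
1/(3955 + 67*42) = 1/(3955 + 2814) = 1/6769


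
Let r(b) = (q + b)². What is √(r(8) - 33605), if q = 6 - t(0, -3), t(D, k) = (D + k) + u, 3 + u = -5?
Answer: 2*I*√8245 ≈ 181.6*I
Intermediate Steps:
u = -8 (u = -3 - 5 = -8)
t(D, k) = -8 + D + k (t(D, k) = (D + k) - 8 = -8 + D + k)
q = 17 (q = 6 - (-8 + 0 - 3) = 6 - 1*(-11) = 6 + 11 = 17)
r(b) = (17 + b)²
√(r(8) - 33605) = √((17 + 8)² - 33605) = √(25² - 33605) = √(625 - 33605) = √(-32980) = 2*I*√8245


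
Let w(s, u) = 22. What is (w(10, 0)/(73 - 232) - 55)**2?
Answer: 76860289/25281 ≈ 3040.2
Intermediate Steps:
(w(10, 0)/(73 - 232) - 55)**2 = (22/(73 - 232) - 55)**2 = (22/(-159) - 55)**2 = (22*(-1/159) - 55)**2 = (-22/159 - 55)**2 = (-8767/159)**2 = 76860289/25281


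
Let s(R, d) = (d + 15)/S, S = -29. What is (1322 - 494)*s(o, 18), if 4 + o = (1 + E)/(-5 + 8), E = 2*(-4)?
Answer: -27324/29 ≈ -942.21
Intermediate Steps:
E = -8
o = -19/3 (o = -4 + (1 - 8)/(-5 + 8) = -4 - 7/3 = -19/3 ≈ -6.3333)
s(R, d) = -15/29 - d/29 (s(R, d) = (d + 15)/(-29) = (15 + d)*(-1/29) = -15/29 - d/29)
(1322 - 494)*s(o, 18) = (1322 - 494)*(-15/29 - 1/29*18) = 828*(-15/29 - 18/29) = 828*(-33/29) = -27324/29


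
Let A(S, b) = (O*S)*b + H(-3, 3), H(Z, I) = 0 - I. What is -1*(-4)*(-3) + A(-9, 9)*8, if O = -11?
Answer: 7092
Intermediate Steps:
H(Z, I) = -I
A(S, b) = -3 - 11*S*b (A(S, b) = (-11*S)*b - 1*3 = -11*S*b - 3 = -3 - 11*S*b)
-1*(-4)*(-3) + A(-9, 9)*8 = -1*(-4)*(-3) + (-3 - 11*(-9)*9)*8 = 4*(-3) + (-3 + 891)*8 = -12 + 888*8 = -12 + 7104 = 7092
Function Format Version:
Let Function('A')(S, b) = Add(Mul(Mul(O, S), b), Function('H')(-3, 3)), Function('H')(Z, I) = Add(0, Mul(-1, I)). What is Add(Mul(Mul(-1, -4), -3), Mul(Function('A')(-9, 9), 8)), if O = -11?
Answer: 7092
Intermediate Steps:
Function('H')(Z, I) = Mul(-1, I)
Function('A')(S, b) = Add(-3, Mul(-11, S, b)) (Function('A')(S, b) = Add(Mul(Mul(-11, S), b), Mul(-1, 3)) = Add(Mul(-11, S, b), -3) = Add(-3, Mul(-11, S, b)))
Add(Mul(Mul(-1, -4), -3), Mul(Function('A')(-9, 9), 8)) = Add(Mul(Mul(-1, -4), -3), Mul(Add(-3, Mul(-11, -9, 9)), 8)) = Add(Mul(4, -3), Mul(Add(-3, 891), 8)) = Add(-12, Mul(888, 8)) = Add(-12, 7104) = 7092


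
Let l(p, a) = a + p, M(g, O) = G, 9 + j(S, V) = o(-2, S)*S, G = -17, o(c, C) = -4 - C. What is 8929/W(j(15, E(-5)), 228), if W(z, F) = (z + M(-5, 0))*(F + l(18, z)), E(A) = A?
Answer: 8929/14928 ≈ 0.59814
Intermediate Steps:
j(S, V) = -9 + S*(-4 - S) (j(S, V) = -9 + (-4 - S)*S = -9 + S*(-4 - S))
M(g, O) = -17
W(z, F) = (-17 + z)*(18 + F + z) (W(z, F) = (z - 17)*(F + (z + 18)) = (-17 + z)*(F + (18 + z)) = (-17 + z)*(18 + F + z))
8929/W(j(15, E(-5)), 228) = 8929/(-306 + (-9 - 1*15*(4 + 15)) + (-9 - 1*15*(4 + 15))² - 17*228 + 228*(-9 - 1*15*(4 + 15))) = 8929/(-306 + (-9 - 1*15*19) + (-9 - 1*15*19)² - 3876 + 228*(-9 - 1*15*19)) = 8929/(-306 + (-9 - 285) + (-9 - 285)² - 3876 + 228*(-9 - 285)) = 8929/(-306 - 294 + (-294)² - 3876 + 228*(-294)) = 8929/(-306 - 294 + 86436 - 3876 - 67032) = 8929/14928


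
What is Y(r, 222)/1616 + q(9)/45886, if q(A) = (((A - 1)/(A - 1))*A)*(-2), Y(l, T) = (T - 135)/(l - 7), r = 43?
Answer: 490819/444910656 ≈ 0.0011032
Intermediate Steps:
Y(l, T) = (-135 + T)/(-7 + l)
q(A) = -2*A (q(A) = (((-1 + A)/(-1 + A))*A)*(-2) = (1*A)*(-2) = A*(-2) = -2*A)
Y(r, 222)/1616 + q(9)/45886 = ((-135 + 222)/(-7 + 43))/1616 - 2*9/45886 = (87/36)*(1/1616) - 18*1/45886 = ((1/36)*87)*(1/1616) - 9/22943 = (29/12)*(1/1616) - 9/22943 = 29/19392 - 9/22943 = 490819/444910656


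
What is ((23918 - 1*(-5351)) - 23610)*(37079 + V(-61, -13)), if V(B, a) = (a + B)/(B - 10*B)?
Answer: 115196284723/549 ≈ 2.0983e+8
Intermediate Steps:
V(B, a) = -(B + a)/(9*B) (V(B, a) = (B + a)/((-9*B)) = (B + a)*(-1/(9*B)) = -(B + a)/(9*B))
((23918 - 1*(-5351)) - 23610)*(37079 + V(-61, -13)) = ((23918 - 1*(-5351)) - 23610)*(37079 + (1/9)*(-1*(-61) - 1*(-13))/(-61)) = ((23918 + 5351) - 23610)*(37079 + (1/9)*(-1/61)*(61 + 13)) = (29269 - 23610)*(37079 + (1/9)*(-1/61)*74) = 5659*(37079 - 74/549) = 5659*(20356297/549) = 115196284723/549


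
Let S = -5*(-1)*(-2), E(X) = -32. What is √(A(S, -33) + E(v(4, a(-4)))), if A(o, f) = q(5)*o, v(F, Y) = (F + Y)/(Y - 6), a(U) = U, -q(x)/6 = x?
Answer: 2*√67 ≈ 16.371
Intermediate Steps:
q(x) = -6*x
v(F, Y) = (F + Y)/(-6 + Y)
S = -10 (S = 5*(-2) = -10)
A(o, f) = -30*o (A(o, f) = (-6*5)*o = -30*o)
√(A(S, -33) + E(v(4, a(-4)))) = √(-30*(-10) - 32) = √(300 - 32) = √268 = 2*√67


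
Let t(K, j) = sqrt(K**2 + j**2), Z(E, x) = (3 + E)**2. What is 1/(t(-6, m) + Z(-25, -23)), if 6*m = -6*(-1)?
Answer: 484/234219 - sqrt(37)/234219 ≈ 0.0020405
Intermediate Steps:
m = 1 (m = (-6*(-1))/6 = (1/6)*6 = 1)
1/(t(-6, m) + Z(-25, -23)) = 1/(sqrt((-6)**2 + 1**2) + (3 - 25)**2) = 1/(sqrt(36 + 1) + (-22)**2) = 1/(sqrt(37) + 484) = 1/(484 + sqrt(37))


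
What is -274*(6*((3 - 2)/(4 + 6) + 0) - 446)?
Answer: 610198/5 ≈ 1.2204e+5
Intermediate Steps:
-274*(6*((3 - 2)/(4 + 6) + 0) - 446) = -274*(6*(1/10 + 0) - 446) = -274*(6*(1/10) - 446) = -274*(3/5 - 446) = -274*(-2227/5) = 610198/5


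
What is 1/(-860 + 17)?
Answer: -1/843 ≈ -0.0011862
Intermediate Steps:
1/(-860 + 17) = 1/(-843) = -1/843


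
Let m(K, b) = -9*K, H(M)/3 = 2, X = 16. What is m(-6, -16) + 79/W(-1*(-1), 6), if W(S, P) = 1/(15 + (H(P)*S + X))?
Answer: 2977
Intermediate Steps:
H(M) = 6 (H(M) = 3*2 = 6)
W(S, P) = 1/(31 + 6*S) (W(S, P) = 1/(15 + (6*S + 16)) = 1/(15 + (16 + 6*S)) = 1/(31 + 6*S))
m(-6, -16) + 79/W(-1*(-1), 6) = -9*(-6) + 79/(1/(31 + 6*(-1*(-1)))) = 54 + 79/(1/(31 + 6*1)) = 54 + 79/(1/(31 + 6)) = 54 + 79/(1/37) = 54 + 79*37 = 54 + 2923 = 2977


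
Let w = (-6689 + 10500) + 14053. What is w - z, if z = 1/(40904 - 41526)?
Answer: 11111409/622 ≈ 17864.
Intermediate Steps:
z = -1/622 (z = 1/(-622) = -1/622 ≈ -0.0016077)
w = 17864 (w = 3811 + 14053 = 17864)
w - z = 17864 - 1*(-1/622) = 17864 + 1/622 = 11111409/622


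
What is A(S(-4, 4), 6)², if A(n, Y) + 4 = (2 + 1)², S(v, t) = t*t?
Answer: 25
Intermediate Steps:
S(v, t) = t²
A(n, Y) = 5 (A(n, Y) = -4 + (2 + 1)² = -4 + 3² = -4 + 9 = 5)
A(S(-4, 4), 6)² = 5² = 25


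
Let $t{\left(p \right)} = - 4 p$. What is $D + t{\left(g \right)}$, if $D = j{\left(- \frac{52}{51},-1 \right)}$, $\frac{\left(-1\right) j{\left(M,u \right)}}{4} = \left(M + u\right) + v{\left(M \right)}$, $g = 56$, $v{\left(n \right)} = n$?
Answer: $- \frac{10804}{51} \approx -211.84$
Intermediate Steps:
$j{\left(M,u \right)} = - 8 M - 4 u$ ($j{\left(M,u \right)} = - 4 \left(\left(M + u\right) + M\right) = - 4 \left(u + 2 M\right) = - 8 M - 4 u$)
$D = \frac{620}{51}$ ($D = - 8 \left(- \frac{52}{51}\right) - -4 = - 8 \left(\left(-52\right) \frac{1}{51}\right) + 4 = \left(-8\right) \left(- \frac{52}{51}\right) + 4 = \frac{416}{51} + 4 = \frac{620}{51} \approx 12.157$)
$D + t{\left(g \right)} = \frac{620}{51} - 224 = - \frac{10804}{51}$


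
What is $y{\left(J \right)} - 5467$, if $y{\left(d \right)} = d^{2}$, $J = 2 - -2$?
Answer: $-5451$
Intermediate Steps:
$J = 4$ ($J = 2 + 2 = 4$)
$y{\left(J \right)} - 5467 = 4^{2} - 5467 = 16 - 5467 = -5451$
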